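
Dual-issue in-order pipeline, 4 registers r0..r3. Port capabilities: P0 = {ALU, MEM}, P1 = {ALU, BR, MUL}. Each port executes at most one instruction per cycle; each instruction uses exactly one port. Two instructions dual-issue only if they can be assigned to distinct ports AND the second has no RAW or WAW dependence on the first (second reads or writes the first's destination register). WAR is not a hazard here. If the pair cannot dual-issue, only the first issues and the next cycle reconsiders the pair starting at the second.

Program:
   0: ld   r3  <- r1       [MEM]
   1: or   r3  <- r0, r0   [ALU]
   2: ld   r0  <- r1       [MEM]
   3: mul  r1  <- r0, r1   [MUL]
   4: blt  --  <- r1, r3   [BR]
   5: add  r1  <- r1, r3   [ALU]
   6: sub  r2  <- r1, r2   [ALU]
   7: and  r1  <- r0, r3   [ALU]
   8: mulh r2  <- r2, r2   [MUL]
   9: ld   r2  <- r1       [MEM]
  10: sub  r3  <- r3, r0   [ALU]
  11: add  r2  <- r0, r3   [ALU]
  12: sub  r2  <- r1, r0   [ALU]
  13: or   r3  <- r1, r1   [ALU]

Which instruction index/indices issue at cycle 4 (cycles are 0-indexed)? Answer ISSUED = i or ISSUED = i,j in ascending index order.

  cy0 -> i0 (ld.MEM) WAW r3
  cy1 -> i1/i2 (or.ALU+ld.MEM) dual
  cy2 -> i3 (mul.MUL) no-port MUL/BR
  cy3 -> i4/i5 (blt.BR+add.ALU) dual
  cy4 -> i6/i7 (sub.ALU+and.ALU) dual
  cy5 -> i8 (mulh.MUL) WAW r2
  cy6 -> i9/i10 (ld.MEM+sub.ALU) dual
  cy7 -> i11 (add.ALU) WAW r2
  cy8 -> i12/i13 (sub.ALU+or.ALU) dual

ISSUED = 6,7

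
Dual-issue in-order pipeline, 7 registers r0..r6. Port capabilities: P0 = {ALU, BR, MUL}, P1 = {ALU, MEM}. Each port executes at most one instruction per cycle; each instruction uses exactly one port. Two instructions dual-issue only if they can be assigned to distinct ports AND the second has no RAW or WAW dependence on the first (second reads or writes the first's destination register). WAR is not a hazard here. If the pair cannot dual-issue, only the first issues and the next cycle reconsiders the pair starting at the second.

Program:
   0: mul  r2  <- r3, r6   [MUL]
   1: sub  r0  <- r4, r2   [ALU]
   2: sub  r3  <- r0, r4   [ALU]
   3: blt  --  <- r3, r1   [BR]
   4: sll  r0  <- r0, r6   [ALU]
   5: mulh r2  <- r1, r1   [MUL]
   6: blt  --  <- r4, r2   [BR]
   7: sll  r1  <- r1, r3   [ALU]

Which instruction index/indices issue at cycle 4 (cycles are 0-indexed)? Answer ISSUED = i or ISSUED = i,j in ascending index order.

c0: i0 mul.MUL  RAW r2
c1: i1 sub.ALU  RAW r0
c2: i2 sub.ALU  RAW r3
c3: i3+i4 blt.BR/sll.ALU  2-wide
c4: i5 mulh.MUL  no-port MUL/BR
c5: i6+i7 blt.BR/sll.ALU  2-wide

ISSUED = 5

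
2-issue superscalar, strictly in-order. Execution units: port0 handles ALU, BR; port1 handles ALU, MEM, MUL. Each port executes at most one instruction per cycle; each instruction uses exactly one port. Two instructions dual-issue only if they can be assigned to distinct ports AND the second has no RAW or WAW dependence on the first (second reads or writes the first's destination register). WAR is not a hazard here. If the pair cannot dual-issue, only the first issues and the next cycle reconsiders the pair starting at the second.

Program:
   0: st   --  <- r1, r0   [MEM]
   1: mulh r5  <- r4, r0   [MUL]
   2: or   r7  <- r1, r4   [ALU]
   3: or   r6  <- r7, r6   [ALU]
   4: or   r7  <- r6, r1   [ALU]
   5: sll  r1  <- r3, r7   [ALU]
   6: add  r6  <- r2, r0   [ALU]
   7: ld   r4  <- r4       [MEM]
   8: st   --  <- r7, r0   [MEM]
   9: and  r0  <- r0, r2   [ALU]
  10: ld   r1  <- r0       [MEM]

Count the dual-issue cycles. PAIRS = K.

PAIRS = 3

[0] i0  st  -- no-port MEM/MUL
[1] i1&i2  mulh;or  -- 2-wide
[2] i3  or  -- RAW r6
[3] i4  or  -- RAW r7
[4] i5&i6  sll;add  -- 2-wide
[5] i7  ld  -- no-port MEM/MEM
[6] i8&i9  st;and  -- 2-wide
[7] i10  ld  -- tail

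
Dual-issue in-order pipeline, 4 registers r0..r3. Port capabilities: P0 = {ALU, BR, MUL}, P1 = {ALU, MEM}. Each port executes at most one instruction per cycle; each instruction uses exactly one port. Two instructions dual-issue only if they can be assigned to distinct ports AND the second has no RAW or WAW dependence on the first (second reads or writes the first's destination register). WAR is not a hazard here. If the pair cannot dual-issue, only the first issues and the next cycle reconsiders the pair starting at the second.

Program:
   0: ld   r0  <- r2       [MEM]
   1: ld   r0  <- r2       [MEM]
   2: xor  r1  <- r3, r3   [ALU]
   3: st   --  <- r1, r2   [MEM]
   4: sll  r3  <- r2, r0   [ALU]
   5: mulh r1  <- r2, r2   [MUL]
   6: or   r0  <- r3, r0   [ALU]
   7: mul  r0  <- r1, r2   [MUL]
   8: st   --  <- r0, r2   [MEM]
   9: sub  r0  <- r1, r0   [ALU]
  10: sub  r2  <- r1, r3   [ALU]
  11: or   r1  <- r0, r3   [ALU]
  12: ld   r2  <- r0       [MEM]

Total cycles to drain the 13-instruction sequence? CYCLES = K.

CYCLES = 8

  cy0 -> i0 (ld.MEM) no-port MEM/MEM
  cy1 -> i1&i2 (ld.MEM+xor.ALU) dual
  cy2 -> i3&i4 (st.MEM+sll.ALU) dual
  cy3 -> i5&i6 (mulh.MUL+or.ALU) dual
  cy4 -> i7 (mul.MUL) RAW r0
  cy5 -> i8&i9 (st.MEM+sub.ALU) dual
  cy6 -> i10&i11 (sub.ALU+or.ALU) dual
  cy7 -> i12 (ld.MEM) tail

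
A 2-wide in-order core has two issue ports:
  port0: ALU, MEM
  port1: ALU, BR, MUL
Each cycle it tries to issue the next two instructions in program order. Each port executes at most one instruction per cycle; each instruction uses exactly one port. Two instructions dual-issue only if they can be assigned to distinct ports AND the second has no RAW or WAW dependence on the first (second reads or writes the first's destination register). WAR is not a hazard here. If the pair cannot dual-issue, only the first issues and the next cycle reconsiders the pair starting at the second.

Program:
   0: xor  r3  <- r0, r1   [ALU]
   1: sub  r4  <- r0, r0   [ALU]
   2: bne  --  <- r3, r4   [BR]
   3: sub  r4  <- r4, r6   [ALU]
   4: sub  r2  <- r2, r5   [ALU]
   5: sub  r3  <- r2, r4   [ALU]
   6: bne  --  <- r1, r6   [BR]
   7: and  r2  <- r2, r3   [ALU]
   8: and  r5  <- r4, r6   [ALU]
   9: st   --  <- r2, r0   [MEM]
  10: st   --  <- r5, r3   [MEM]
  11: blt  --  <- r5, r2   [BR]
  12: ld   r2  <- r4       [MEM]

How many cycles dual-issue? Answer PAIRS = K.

[0] i0&i1  xor/sub  -- pair
[1] i2&i3  bne/sub  -- pair
[2] i4  sub  -- RAW r2
[3] i5&i6  sub/bne  -- pair
[4] i7&i8  and/and  -- pair
[5] i9  st  -- no-port MEM/MEM
[6] i10&i11  st/blt  -- pair
[7] i12  ld  -- tail

PAIRS = 5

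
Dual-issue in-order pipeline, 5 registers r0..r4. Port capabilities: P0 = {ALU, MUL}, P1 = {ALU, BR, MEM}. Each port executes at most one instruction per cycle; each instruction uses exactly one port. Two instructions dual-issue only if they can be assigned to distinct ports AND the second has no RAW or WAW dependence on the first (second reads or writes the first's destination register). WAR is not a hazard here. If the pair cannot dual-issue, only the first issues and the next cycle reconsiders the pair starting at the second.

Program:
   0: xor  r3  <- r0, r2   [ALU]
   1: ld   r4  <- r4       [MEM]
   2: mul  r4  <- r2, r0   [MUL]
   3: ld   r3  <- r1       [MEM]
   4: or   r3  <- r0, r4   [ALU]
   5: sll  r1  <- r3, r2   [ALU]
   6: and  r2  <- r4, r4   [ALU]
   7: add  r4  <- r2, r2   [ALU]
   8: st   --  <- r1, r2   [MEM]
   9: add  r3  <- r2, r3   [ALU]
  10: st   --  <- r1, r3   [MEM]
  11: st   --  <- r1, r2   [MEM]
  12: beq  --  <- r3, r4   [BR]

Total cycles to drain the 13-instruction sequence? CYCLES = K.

CYCLES = 9

t=0 i0/i1:xor.ALU/ld.MEM ; pair
t=1 i2/i3:mul.MUL/ld.MEM ; pair
t=2 i4:or.ALU ; RAW r3
t=3 i5/i6:sll.ALU/and.ALU ; pair
t=4 i7/i8:add.ALU/st.MEM ; pair
t=5 i9:add.ALU ; RAW r3
t=6 i10:st.MEM ; no-port MEM/MEM
t=7 i11:st.MEM ; no-port MEM/BR
t=8 i12:beq.BR ; tail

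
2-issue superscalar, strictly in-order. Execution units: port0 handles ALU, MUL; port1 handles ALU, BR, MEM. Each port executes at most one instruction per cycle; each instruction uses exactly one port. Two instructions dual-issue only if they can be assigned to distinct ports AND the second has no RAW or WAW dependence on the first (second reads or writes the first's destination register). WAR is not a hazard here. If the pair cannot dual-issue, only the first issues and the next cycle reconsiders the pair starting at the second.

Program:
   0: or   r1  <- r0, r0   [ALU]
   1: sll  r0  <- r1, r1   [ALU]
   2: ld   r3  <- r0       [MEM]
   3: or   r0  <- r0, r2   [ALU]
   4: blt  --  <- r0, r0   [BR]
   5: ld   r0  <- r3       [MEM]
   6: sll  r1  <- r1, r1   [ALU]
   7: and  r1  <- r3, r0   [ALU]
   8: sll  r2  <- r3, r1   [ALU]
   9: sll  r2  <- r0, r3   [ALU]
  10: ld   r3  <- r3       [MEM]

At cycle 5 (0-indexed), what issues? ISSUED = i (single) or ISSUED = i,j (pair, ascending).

ISSUED = 7

  cy0 -> i0 (or) RAW r1
  cy1 -> i1 (sll) RAW r0
  cy2 -> i2/i3 (ld+or) pair
  cy3 -> i4 (blt) no-port BR/MEM
  cy4 -> i5/i6 (ld+sll) pair
  cy5 -> i7 (and) RAW r1
  cy6 -> i8 (sll) WAW r2
  cy7 -> i9/i10 (sll+ld) pair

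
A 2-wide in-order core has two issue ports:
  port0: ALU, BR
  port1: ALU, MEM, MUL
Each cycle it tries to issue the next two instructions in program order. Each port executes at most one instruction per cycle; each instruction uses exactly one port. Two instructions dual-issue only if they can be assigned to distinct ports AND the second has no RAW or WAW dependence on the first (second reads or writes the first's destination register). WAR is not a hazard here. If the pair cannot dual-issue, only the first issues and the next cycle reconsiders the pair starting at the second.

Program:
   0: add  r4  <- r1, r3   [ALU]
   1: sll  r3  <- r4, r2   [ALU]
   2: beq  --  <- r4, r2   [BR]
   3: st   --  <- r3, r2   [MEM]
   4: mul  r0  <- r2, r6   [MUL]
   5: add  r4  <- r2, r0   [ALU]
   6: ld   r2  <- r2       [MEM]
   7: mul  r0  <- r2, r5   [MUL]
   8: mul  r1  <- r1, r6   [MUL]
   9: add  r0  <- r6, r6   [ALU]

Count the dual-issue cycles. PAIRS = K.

t=0 i0:add.ALU ; RAW r4
t=1 i1,i2:sll.ALU;beq.BR ; dual
t=2 i3:st.MEM ; no-port MEM/MUL
t=3 i4:mul.MUL ; RAW r0
t=4 i5,i6:add.ALU;ld.MEM ; dual
t=5 i7:mul.MUL ; no-port MUL/MUL
t=6 i8,i9:mul.MUL;add.ALU ; dual

PAIRS = 3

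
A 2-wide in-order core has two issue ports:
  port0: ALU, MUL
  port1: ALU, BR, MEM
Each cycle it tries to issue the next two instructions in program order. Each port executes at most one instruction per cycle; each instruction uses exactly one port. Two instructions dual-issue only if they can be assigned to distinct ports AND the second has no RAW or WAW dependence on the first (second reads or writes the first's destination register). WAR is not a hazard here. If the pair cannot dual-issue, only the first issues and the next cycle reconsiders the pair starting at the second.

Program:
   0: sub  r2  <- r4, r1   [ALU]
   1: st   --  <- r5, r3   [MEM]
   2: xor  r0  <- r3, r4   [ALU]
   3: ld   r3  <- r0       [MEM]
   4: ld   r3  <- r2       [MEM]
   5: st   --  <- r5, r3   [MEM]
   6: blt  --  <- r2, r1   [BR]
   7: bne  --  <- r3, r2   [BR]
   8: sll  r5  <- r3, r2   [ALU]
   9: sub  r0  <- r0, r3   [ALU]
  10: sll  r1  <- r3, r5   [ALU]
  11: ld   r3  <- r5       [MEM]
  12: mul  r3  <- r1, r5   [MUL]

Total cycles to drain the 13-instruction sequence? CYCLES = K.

t=0 i0&i1:sub.ALU/st.MEM ; 2-wide
t=1 i2:xor.ALU ; RAW r0
t=2 i3:ld.MEM ; no-port MEM/MEM
t=3 i4:ld.MEM ; no-port MEM/MEM
t=4 i5:st.MEM ; no-port MEM/BR
t=5 i6:blt.BR ; no-port BR/BR
t=6 i7&i8:bne.BR/sll.ALU ; 2-wide
t=7 i9&i10:sub.ALU/sll.ALU ; 2-wide
t=8 i11:ld.MEM ; WAW r3
t=9 i12:mul.MUL ; tail

CYCLES = 10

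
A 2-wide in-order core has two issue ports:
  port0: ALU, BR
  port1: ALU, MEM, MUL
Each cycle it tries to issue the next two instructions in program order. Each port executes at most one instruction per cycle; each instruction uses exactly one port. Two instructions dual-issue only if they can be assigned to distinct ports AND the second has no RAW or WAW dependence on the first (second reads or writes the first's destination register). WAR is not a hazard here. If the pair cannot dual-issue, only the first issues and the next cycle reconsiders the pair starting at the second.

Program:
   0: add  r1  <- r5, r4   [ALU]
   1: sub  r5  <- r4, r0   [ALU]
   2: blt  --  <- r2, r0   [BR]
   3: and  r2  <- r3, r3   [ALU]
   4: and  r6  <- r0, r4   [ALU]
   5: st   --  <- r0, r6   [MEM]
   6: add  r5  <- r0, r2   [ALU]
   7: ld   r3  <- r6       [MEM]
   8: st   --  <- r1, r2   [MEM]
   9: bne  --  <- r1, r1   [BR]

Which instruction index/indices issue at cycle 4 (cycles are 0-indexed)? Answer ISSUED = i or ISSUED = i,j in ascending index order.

t=0 i0/i1:add.ALU/sub.ALU ; pair
t=1 i2/i3:blt.BR/and.ALU ; pair
t=2 i4:and.ALU ; RAW r6
t=3 i5/i6:st.MEM/add.ALU ; pair
t=4 i7:ld.MEM ; no-port MEM/MEM
t=5 i8/i9:st.MEM/bne.BR ; pair

ISSUED = 7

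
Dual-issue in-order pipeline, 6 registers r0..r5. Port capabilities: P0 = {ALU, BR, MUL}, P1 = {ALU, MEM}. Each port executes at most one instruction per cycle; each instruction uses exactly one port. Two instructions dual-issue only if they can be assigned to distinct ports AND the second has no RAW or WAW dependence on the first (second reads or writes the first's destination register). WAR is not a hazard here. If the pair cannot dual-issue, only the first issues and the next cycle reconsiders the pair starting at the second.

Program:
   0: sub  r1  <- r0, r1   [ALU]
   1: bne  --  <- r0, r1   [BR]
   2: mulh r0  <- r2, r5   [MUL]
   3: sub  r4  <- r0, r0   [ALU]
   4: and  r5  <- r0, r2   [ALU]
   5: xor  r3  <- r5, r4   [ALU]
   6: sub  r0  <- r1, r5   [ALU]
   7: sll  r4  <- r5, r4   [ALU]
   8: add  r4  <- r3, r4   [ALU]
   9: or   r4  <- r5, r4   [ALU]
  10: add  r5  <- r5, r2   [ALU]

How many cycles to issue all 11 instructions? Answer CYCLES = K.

CYCLES = 8

0. sub.ALU @i0  | RAW r1
1. bne.BR @i1  | no-port BR/MUL
2. mulh.MUL @i2  | RAW r0
3. sub.ALU+and.ALU @i3/i4  | dual
4. xor.ALU+sub.ALU @i5/i6  | dual
5. sll.ALU @i7  | RAW+WAW r4
6. add.ALU @i8  | RAW+WAW r4
7. or.ALU+add.ALU @i9/i10  | dual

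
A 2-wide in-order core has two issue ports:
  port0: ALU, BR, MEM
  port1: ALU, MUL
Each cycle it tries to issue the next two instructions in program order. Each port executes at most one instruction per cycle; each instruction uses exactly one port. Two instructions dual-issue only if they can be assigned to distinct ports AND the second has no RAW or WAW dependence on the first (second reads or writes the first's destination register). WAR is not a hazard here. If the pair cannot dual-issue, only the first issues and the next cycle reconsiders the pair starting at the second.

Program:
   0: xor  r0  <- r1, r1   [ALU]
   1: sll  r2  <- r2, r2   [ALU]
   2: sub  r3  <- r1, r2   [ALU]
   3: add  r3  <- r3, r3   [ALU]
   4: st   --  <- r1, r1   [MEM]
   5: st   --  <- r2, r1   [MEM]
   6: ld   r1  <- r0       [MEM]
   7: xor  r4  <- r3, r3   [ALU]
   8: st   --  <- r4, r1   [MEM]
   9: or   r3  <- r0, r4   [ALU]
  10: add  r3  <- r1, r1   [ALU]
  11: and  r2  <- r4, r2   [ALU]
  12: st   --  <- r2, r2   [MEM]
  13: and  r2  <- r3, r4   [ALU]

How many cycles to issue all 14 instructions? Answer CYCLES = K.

#0 head=0: xor.ALU;sll.ALU i0/i1 pair
#1 head=2: sub.ALU i2 RAW+WAW r3
#2 head=3: add.ALU;st.MEM i3/i4 pair
#3 head=5: st.MEM i5 no-port MEM/MEM
#4 head=6: ld.MEM;xor.ALU i6/i7 pair
#5 head=8: st.MEM;or.ALU i8/i9 pair
#6 head=10: add.ALU;and.ALU i10/i11 pair
#7 head=12: st.MEM;and.ALU i12/i13 pair

CYCLES = 8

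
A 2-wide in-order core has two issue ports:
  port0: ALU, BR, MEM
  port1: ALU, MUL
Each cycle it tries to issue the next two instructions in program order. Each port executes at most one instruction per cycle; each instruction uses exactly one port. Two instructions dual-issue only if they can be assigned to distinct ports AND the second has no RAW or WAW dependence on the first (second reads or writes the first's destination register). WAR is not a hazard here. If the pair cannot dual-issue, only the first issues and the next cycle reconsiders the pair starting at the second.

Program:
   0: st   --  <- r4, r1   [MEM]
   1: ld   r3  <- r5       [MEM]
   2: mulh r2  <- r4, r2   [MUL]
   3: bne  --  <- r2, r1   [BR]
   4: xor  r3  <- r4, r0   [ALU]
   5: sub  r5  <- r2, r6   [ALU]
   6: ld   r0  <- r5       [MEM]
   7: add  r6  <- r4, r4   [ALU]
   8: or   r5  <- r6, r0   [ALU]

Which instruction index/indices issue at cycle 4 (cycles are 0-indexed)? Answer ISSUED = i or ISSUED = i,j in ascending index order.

ISSUED = 6,7

c0: i0 st  no-port MEM/MEM
c1: i1,i2 ld;mulh  2-wide
c2: i3,i4 bne;xor  2-wide
c3: i5 sub  RAW r5
c4: i6,i7 ld;add  2-wide
c5: i8 or  tail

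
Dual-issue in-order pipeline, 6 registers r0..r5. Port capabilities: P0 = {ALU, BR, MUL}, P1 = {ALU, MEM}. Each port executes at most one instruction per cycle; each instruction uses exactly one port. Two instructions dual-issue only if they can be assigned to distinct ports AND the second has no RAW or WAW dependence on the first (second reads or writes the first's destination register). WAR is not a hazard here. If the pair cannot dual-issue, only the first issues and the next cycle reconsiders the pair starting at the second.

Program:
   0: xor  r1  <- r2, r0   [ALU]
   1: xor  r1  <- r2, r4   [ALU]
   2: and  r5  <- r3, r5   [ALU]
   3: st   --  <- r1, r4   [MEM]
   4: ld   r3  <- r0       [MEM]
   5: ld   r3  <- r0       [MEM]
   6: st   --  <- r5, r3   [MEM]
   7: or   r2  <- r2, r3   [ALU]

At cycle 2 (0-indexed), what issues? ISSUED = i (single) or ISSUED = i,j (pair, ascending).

t=0 i0:xor.ALU ; WAW r1
t=1 i1+i2:xor.ALU;and.ALU ; pair
t=2 i3:st.MEM ; no-port MEM/MEM
t=3 i4:ld.MEM ; no-port MEM/MEM
t=4 i5:ld.MEM ; no-port MEM/MEM
t=5 i6+i7:st.MEM;or.ALU ; pair

ISSUED = 3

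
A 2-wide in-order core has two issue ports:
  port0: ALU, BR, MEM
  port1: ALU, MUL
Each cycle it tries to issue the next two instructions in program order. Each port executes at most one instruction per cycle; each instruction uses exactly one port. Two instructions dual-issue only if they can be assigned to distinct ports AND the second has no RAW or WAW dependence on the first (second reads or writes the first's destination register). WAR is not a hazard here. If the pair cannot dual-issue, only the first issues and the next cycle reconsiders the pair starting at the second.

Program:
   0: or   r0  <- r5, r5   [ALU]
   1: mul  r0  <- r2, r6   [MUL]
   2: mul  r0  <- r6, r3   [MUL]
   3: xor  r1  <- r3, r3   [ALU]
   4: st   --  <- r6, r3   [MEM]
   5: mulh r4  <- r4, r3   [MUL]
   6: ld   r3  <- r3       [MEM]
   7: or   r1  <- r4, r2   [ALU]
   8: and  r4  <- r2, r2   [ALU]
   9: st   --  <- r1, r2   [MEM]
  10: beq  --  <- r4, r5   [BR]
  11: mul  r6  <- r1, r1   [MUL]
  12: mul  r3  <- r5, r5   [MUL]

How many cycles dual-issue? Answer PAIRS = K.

PAIRS = 5

t=0 i0:or.ALU ; WAW r0
t=1 i1:mul.MUL ; no-port MUL/MUL
t=2 i2&i3:mul.MUL+xor.ALU ; 2-wide
t=3 i4&i5:st.MEM+mulh.MUL ; 2-wide
t=4 i6&i7:ld.MEM+or.ALU ; 2-wide
t=5 i8&i9:and.ALU+st.MEM ; 2-wide
t=6 i10&i11:beq.BR+mul.MUL ; 2-wide
t=7 i12:mul.MUL ; tail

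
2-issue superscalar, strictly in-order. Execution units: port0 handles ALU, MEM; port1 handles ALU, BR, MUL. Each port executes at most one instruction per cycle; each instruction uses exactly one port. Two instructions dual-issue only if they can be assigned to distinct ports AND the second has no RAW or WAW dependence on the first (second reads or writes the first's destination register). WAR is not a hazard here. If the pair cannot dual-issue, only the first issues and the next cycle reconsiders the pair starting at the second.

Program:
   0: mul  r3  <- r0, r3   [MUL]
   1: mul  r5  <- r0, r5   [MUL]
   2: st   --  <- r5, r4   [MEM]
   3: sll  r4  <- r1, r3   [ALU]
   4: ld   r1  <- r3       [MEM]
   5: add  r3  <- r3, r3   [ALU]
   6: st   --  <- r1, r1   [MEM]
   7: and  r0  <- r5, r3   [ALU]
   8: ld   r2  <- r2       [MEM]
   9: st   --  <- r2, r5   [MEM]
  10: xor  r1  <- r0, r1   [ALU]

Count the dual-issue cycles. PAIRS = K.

  cy0 -> i0 (mul) no-port MUL/MUL
  cy1 -> i1 (mul) RAW r5
  cy2 -> i2,i3 (st/sll) pair
  cy3 -> i4,i5 (ld/add) pair
  cy4 -> i6,i7 (st/and) pair
  cy5 -> i8 (ld) no-port MEM/MEM
  cy6 -> i9,i10 (st/xor) pair

PAIRS = 4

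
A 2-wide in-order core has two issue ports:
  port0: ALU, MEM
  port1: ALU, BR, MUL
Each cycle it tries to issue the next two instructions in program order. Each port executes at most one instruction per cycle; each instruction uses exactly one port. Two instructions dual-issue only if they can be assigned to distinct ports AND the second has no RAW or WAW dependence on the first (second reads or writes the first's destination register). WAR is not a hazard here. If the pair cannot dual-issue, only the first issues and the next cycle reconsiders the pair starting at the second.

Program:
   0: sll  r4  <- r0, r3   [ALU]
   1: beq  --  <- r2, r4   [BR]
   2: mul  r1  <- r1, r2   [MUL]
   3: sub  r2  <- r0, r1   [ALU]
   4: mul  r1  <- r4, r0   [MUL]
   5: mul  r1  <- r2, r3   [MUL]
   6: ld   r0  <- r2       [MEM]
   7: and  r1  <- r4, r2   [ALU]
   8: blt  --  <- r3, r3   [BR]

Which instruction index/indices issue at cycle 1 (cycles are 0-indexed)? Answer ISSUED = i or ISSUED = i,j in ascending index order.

  cy0 -> i0 (sll) RAW r4
  cy1 -> i1 (beq) no-port BR/MUL
  cy2 -> i2 (mul) RAW r1
  cy3 -> i3+i4 (sub mul) dual
  cy4 -> i5+i6 (mul ld) dual
  cy5 -> i7+i8 (and blt) dual

ISSUED = 1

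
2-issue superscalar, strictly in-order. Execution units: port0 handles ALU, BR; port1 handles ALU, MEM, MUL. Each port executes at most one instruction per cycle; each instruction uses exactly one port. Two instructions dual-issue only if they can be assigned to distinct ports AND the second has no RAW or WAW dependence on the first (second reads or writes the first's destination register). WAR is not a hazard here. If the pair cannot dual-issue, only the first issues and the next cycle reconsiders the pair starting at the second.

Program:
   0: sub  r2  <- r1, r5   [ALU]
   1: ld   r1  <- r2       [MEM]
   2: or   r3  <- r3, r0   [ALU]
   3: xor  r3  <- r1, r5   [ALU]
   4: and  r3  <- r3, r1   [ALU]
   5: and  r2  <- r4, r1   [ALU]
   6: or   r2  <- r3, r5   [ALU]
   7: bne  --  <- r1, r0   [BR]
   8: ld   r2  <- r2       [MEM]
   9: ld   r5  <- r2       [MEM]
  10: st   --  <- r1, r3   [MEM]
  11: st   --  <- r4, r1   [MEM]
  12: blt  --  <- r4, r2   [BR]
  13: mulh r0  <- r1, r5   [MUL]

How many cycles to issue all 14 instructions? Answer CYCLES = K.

CYCLES = 10

[0] i0  sub  -- RAW r2
[1] i1,i2  ld/or  -- 2-wide
[2] i3  xor  -- RAW+WAW r3
[3] i4,i5  and/and  -- 2-wide
[4] i6,i7  or/bne  -- 2-wide
[5] i8  ld  -- no-port MEM/MEM
[6] i9  ld  -- no-port MEM/MEM
[7] i10  st  -- no-port MEM/MEM
[8] i11,i12  st/blt  -- 2-wide
[9] i13  mulh  -- tail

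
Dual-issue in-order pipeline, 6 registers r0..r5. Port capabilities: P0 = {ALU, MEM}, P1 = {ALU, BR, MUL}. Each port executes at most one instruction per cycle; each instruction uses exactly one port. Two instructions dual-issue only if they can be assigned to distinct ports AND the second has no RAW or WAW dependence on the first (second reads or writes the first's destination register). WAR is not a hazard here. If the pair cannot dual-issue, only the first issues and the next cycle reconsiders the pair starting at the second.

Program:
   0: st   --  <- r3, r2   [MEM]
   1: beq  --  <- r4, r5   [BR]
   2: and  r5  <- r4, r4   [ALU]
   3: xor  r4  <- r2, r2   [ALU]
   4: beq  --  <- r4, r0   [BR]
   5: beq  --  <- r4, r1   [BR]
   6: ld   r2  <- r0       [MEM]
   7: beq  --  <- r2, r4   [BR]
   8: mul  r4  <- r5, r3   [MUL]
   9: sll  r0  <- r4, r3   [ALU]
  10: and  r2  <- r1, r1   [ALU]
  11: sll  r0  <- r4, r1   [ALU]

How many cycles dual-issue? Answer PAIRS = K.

[0] i0,i1  st;beq  -- 2-wide
[1] i2,i3  and;xor  -- 2-wide
[2] i4  beq  -- no-port BR/BR
[3] i5,i6  beq;ld  -- 2-wide
[4] i7  beq  -- no-port BR/MUL
[5] i8  mul  -- RAW r4
[6] i9,i10  sll;and  -- 2-wide
[7] i11  sll  -- tail

PAIRS = 4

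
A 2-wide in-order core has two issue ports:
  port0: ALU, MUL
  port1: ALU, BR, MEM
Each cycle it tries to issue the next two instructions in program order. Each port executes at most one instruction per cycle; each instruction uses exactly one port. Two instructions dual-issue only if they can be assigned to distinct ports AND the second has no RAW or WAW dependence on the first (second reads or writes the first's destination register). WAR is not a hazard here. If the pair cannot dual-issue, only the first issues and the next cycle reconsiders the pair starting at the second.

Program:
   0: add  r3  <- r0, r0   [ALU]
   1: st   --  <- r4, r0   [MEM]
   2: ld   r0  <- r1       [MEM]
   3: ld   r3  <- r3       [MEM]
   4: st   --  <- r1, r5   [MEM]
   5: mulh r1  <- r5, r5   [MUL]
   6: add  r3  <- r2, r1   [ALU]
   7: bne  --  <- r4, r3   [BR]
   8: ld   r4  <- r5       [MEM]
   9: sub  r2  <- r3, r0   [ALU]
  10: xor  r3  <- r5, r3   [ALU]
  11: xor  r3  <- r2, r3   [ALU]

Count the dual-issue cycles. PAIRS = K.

t=0 i0,i1:add;st ; pair
t=1 i2:ld ; no-port MEM/MEM
t=2 i3:ld ; no-port MEM/MEM
t=3 i4,i5:st;mulh ; pair
t=4 i6:add ; RAW r3
t=5 i7:bne ; no-port BR/MEM
t=6 i8,i9:ld;sub ; pair
t=7 i10:xor ; RAW+WAW r3
t=8 i11:xor ; tail

PAIRS = 3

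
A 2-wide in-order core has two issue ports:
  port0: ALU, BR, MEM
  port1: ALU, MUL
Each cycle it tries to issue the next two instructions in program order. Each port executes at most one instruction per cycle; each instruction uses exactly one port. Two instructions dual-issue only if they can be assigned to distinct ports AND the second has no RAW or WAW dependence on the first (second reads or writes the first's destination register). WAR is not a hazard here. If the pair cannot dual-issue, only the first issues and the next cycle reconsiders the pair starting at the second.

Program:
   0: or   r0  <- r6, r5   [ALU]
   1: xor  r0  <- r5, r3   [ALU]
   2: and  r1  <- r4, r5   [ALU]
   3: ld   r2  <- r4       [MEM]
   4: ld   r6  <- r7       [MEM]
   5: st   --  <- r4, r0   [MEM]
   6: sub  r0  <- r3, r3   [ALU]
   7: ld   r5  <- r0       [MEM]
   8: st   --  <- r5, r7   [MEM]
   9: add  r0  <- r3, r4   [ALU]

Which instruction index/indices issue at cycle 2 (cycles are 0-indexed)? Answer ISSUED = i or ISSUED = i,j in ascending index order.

ISSUED = 3

[0] i0  or  -- WAW r0
[1] i1&i2  xor+and  -- dual
[2] i3  ld  -- no-port MEM/MEM
[3] i4  ld  -- no-port MEM/MEM
[4] i5&i6  st+sub  -- dual
[5] i7  ld  -- no-port MEM/MEM
[6] i8&i9  st+add  -- dual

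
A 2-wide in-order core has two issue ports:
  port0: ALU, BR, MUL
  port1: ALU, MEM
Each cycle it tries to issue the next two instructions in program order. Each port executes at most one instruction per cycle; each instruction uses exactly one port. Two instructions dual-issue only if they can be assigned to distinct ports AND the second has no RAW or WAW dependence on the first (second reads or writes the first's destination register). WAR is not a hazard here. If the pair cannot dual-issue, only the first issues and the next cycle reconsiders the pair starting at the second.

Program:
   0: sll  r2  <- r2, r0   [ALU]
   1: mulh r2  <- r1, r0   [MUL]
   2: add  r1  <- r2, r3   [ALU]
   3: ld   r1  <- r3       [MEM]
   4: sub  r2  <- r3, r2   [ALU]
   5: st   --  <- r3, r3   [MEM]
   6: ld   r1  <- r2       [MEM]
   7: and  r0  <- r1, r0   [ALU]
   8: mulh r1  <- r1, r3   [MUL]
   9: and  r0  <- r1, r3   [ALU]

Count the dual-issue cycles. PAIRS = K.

PAIRS = 2

t=0 i0:sll ; WAW r2
t=1 i1:mulh ; RAW r2
t=2 i2:add ; WAW r1
t=3 i3/i4:ld+sub ; 2-wide
t=4 i5:st ; no-port MEM/MEM
t=5 i6:ld ; RAW r1
t=6 i7/i8:and+mulh ; 2-wide
t=7 i9:and ; tail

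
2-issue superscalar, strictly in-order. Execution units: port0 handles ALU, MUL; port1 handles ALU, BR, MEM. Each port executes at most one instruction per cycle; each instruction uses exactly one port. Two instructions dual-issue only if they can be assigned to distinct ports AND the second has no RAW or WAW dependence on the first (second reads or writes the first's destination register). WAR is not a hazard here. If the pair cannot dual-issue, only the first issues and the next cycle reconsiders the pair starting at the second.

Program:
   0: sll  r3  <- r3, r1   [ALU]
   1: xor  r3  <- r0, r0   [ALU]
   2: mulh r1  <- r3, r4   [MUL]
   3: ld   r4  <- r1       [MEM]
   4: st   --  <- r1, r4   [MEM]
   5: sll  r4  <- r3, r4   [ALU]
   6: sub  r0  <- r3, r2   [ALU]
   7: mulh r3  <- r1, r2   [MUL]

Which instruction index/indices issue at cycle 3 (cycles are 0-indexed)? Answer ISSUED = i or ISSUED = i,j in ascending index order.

  cy0 -> i0 (sll) WAW r3
  cy1 -> i1 (xor) RAW r3
  cy2 -> i2 (mulh) RAW r1
  cy3 -> i3 (ld) no-port MEM/MEM
  cy4 -> i4+i5 (st/sll) pair
  cy5 -> i6+i7 (sub/mulh) pair

ISSUED = 3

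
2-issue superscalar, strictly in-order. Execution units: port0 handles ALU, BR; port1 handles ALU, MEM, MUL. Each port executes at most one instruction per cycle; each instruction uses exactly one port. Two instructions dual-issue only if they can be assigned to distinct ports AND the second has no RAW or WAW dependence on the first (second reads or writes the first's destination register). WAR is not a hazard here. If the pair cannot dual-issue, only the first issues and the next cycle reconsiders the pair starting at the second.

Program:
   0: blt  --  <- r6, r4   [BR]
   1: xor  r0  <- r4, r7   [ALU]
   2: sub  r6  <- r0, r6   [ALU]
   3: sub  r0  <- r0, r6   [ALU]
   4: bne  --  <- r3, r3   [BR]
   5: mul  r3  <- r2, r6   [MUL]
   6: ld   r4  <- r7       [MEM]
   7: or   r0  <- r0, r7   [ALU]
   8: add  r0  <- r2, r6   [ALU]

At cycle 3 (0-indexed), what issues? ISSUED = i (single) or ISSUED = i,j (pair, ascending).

t=0 i0,i1:blt.BR+xor.ALU ; 2-wide
t=1 i2:sub.ALU ; RAW r6
t=2 i3,i4:sub.ALU+bne.BR ; 2-wide
t=3 i5:mul.MUL ; no-port MUL/MEM
t=4 i6,i7:ld.MEM+or.ALU ; 2-wide
t=5 i8:add.ALU ; tail

ISSUED = 5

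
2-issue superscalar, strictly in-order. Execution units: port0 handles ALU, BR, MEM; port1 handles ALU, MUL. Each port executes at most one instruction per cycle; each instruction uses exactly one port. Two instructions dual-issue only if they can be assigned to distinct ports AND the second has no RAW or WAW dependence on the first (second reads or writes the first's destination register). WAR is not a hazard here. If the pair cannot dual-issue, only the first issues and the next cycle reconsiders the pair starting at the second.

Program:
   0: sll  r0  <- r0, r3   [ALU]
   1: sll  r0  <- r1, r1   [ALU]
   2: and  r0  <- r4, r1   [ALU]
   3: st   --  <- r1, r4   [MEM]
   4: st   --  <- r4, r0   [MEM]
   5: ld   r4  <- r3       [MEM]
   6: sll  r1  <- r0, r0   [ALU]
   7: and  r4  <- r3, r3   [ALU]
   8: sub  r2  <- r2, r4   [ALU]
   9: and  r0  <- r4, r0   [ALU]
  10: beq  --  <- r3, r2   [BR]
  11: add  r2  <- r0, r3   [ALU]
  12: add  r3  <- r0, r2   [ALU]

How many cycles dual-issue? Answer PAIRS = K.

PAIRS = 4

[0] i0  sll.ALU  -- WAW r0
[1] i1  sll.ALU  -- WAW r0
[2] i2&i3  and.ALU;st.MEM  -- dual
[3] i4  st.MEM  -- no-port MEM/MEM
[4] i5&i6  ld.MEM;sll.ALU  -- dual
[5] i7  and.ALU  -- RAW r4
[6] i8&i9  sub.ALU;and.ALU  -- dual
[7] i10&i11  beq.BR;add.ALU  -- dual
[8] i12  add.ALU  -- tail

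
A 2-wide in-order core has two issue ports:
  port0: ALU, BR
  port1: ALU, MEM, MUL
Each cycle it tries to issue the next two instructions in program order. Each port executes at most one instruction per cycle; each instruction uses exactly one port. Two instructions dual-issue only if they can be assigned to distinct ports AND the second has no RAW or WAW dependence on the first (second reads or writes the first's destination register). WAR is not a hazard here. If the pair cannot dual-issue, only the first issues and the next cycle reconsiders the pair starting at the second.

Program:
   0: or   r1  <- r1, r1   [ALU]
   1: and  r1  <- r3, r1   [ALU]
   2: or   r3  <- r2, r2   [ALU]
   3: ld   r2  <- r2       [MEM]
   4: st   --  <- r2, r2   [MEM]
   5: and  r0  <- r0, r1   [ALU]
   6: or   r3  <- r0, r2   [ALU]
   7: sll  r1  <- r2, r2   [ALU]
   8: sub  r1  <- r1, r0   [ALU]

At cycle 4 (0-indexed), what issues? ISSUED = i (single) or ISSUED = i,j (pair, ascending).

ISSUED = 6,7

0. or.ALU @i0  | RAW+WAW r1
1. and.ALU or.ALU @i1+i2  | 2-wide
2. ld.MEM @i3  | no-port MEM/MEM
3. st.MEM and.ALU @i4+i5  | 2-wide
4. or.ALU sll.ALU @i6+i7  | 2-wide
5. sub.ALU @i8  | tail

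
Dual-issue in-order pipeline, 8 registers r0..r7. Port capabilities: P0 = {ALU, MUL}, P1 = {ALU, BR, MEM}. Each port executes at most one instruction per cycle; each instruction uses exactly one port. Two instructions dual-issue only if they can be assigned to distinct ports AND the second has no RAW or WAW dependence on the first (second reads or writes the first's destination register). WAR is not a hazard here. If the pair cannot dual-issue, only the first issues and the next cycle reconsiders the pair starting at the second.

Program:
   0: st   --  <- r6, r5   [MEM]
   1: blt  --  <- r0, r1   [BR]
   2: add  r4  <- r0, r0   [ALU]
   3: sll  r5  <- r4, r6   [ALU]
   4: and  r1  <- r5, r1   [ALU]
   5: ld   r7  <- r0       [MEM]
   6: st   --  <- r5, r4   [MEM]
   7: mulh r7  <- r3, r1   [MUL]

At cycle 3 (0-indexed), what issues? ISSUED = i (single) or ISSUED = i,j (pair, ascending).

ISSUED = 4,5

#0 head=0: st i0 no-port MEM/BR
#1 head=1: blt/add i1/i2 2-wide
#2 head=3: sll i3 RAW r5
#3 head=4: and/ld i4/i5 2-wide
#4 head=6: st/mulh i6/i7 2-wide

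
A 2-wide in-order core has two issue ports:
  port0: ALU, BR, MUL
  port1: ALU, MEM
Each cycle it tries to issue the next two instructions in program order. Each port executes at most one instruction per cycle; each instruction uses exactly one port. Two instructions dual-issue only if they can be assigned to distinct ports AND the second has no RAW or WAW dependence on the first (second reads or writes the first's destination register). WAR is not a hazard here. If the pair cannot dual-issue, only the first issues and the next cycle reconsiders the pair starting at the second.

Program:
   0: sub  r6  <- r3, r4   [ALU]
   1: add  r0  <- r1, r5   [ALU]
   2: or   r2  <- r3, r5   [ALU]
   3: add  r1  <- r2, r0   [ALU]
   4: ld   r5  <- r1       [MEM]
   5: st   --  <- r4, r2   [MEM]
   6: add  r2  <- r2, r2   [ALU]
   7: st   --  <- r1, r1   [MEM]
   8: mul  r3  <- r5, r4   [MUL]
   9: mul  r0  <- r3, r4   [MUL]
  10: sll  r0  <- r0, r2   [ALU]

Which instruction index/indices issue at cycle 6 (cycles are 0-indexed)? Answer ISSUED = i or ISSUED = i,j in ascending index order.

0. sub.ALU+add.ALU @i0+i1  | pair
1. or.ALU @i2  | RAW r2
2. add.ALU @i3  | RAW r1
3. ld.MEM @i4  | no-port MEM/MEM
4. st.MEM+add.ALU @i5+i6  | pair
5. st.MEM+mul.MUL @i7+i8  | pair
6. mul.MUL @i9  | RAW+WAW r0
7. sll.ALU @i10  | tail

ISSUED = 9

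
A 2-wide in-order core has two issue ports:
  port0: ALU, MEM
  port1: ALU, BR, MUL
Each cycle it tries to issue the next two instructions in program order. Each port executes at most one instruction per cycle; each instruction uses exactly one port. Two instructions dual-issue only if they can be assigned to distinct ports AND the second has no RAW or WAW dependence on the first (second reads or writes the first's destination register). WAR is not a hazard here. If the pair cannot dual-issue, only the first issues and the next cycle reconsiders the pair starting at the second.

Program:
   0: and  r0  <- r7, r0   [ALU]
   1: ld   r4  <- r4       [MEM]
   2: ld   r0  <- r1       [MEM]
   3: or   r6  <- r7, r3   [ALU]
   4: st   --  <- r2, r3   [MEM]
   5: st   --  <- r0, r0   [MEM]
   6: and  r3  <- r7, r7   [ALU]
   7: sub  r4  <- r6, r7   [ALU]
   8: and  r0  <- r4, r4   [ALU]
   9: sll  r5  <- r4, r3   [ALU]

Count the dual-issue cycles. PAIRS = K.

t=0 i0+i1:and/ld ; pair
t=1 i2+i3:ld/or ; pair
t=2 i4:st ; no-port MEM/MEM
t=3 i5+i6:st/and ; pair
t=4 i7:sub ; RAW r4
t=5 i8+i9:and/sll ; pair

PAIRS = 4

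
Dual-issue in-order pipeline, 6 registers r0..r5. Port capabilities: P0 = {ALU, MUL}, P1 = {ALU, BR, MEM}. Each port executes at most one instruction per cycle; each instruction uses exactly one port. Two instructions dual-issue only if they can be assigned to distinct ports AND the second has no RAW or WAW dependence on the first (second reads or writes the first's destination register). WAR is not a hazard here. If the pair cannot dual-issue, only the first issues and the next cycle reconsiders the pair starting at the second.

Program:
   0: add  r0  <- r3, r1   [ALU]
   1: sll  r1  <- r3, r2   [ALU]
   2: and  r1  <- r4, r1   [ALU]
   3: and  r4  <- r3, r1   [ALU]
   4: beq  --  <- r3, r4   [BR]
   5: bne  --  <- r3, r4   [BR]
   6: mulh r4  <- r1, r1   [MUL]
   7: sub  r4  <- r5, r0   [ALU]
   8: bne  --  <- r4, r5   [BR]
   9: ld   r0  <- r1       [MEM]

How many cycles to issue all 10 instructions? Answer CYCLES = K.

CYCLES = 8

#0 head=0: add sll i0&i1 dual
#1 head=2: and i2 RAW r1
#2 head=3: and i3 RAW r4
#3 head=4: beq i4 no-port BR/BR
#4 head=5: bne mulh i5&i6 dual
#5 head=7: sub i7 RAW r4
#6 head=8: bne i8 no-port BR/MEM
#7 head=9: ld i9 tail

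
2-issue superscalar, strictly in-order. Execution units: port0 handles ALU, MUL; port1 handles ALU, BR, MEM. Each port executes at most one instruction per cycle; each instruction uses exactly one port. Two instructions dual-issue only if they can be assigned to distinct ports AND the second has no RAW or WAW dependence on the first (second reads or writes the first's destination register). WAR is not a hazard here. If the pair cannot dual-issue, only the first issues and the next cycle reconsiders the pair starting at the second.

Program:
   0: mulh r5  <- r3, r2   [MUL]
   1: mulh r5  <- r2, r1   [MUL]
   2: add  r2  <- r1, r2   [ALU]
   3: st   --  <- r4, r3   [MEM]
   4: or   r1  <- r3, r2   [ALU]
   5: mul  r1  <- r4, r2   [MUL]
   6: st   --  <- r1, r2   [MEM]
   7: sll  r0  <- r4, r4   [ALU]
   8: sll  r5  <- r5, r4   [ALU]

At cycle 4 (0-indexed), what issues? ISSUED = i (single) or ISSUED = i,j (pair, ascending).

ISSUED = 6,7

c0: i0 mulh  no-port MUL/MUL
c1: i1+i2 mulh;add  pair
c2: i3+i4 st;or  pair
c3: i5 mul  RAW r1
c4: i6+i7 st;sll  pair
c5: i8 sll  tail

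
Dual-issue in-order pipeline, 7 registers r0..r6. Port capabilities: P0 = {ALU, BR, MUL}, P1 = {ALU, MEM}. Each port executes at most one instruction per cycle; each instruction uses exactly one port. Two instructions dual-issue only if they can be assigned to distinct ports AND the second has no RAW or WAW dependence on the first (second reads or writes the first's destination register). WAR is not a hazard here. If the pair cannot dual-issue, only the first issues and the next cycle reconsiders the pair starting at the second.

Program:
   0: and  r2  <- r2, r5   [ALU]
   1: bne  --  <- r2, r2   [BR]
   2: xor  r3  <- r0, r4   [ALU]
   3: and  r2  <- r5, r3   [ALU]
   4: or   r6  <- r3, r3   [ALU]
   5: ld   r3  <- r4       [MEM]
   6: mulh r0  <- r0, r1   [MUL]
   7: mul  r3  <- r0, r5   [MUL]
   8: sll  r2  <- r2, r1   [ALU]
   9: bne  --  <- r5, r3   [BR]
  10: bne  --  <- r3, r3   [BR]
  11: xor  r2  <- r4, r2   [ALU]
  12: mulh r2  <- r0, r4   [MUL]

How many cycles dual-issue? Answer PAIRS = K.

0. and.ALU @i0  | RAW r2
1. bne.BR;xor.ALU @i1+i2  | 2-wide
2. and.ALU;or.ALU @i3+i4  | 2-wide
3. ld.MEM;mulh.MUL @i5+i6  | 2-wide
4. mul.MUL;sll.ALU @i7+i8  | 2-wide
5. bne.BR @i9  | no-port BR/BR
6. bne.BR;xor.ALU @i10+i11  | 2-wide
7. mulh.MUL @i12  | tail

PAIRS = 5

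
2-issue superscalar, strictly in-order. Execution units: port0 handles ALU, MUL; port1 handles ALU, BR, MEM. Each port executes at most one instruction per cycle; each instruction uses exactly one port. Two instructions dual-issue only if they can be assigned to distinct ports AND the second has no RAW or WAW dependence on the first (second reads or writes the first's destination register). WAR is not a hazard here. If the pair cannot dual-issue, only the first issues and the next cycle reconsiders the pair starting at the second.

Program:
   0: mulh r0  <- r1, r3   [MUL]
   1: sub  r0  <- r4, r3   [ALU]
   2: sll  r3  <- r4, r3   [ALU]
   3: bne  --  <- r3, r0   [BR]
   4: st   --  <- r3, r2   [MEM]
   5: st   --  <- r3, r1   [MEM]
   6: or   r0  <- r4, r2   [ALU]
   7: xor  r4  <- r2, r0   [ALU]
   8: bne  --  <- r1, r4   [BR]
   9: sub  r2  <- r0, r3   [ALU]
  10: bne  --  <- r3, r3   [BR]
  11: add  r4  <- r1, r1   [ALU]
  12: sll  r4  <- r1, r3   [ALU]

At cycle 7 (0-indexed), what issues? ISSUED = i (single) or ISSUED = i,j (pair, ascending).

ISSUED = 10,11

c0: i0 mulh  WAW r0
c1: i1/i2 sub/sll  pair
c2: i3 bne  no-port BR/MEM
c3: i4 st  no-port MEM/MEM
c4: i5/i6 st/or  pair
c5: i7 xor  RAW r4
c6: i8/i9 bne/sub  pair
c7: i10/i11 bne/add  pair
c8: i12 sll  tail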